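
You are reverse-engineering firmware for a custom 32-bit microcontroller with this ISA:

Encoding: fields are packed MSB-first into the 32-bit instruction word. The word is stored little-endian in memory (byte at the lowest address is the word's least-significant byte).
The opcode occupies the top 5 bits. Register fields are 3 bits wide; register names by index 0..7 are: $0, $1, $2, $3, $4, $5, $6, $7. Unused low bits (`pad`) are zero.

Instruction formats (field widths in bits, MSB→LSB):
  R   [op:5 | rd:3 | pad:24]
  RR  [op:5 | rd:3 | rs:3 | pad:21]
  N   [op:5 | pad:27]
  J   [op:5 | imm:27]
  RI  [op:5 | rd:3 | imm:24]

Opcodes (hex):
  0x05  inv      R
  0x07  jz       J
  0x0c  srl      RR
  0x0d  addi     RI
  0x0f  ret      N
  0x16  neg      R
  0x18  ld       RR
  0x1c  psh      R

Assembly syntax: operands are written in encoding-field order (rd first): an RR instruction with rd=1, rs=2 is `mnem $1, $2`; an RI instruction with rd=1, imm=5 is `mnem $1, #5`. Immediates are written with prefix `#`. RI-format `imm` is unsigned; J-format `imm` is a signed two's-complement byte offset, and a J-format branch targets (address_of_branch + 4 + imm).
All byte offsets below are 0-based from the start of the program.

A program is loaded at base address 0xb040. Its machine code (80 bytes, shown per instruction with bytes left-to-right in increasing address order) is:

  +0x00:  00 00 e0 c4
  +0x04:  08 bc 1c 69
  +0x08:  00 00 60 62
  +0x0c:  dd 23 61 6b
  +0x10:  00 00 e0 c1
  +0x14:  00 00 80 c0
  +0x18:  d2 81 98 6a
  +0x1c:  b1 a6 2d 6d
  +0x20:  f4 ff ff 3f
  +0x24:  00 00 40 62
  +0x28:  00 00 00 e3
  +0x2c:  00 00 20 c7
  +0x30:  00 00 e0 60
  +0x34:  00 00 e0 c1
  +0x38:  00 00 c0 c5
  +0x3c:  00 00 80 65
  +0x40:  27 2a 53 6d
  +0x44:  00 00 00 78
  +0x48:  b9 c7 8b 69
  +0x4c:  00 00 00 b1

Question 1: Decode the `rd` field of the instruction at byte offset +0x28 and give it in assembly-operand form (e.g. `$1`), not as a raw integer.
$3

off 0x28: read 00 00 00 e3 as little → 0xe3000000
  op=0xe3000000>>27=0x1c ⇒ psh (R)
  rd@[26:24]=0x3 ⇒ $3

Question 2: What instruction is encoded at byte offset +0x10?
@+10  little-endian(00 00 e0 c1) = 0xc1e00000
  op=0xc1e00000>>27=0x18 ⇒ ld (RR)
  [26:24] rd=1 = $1
  [23:21] rs=7 = $7

ld $1, $7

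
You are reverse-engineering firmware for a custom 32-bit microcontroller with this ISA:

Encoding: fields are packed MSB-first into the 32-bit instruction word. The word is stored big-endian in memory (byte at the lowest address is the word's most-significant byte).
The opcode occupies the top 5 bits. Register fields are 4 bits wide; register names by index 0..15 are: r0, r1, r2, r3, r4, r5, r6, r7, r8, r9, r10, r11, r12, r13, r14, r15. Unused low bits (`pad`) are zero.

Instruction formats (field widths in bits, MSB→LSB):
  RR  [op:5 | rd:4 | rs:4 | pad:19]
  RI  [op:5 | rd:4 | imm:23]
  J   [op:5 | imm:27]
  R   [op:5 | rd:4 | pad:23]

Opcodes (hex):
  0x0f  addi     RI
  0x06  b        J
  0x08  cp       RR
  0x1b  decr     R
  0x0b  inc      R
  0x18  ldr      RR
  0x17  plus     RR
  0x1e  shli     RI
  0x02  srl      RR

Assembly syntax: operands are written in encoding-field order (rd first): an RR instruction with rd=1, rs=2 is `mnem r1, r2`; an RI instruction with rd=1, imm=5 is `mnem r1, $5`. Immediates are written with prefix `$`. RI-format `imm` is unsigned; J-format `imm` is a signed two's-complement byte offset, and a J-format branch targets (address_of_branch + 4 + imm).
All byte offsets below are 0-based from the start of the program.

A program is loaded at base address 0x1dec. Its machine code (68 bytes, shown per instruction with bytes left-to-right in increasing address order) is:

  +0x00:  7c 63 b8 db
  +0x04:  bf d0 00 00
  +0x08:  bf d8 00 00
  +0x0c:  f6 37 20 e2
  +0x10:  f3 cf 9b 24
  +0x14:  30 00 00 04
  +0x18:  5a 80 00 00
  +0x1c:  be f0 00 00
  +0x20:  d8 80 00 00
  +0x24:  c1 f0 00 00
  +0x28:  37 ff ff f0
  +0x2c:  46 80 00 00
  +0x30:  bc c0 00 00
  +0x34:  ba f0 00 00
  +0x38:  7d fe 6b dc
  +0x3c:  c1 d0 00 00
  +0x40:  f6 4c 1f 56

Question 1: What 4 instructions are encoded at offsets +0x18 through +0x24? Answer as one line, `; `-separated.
+0x18: 5a 80 00 00 ⇒ word 0x5a800000 (big)
  opcode bits[31:27]=0xb: inc/R
  rd@[26:23]=0x5 ⇒ r5
+0x1c: be f0 00 00 ⇒ word 0xbef00000 (big)
  opcode bits[31:27]=0x17: plus/RR
  rd@[26:23]=0xd ⇒ r13
  rs@[22:19]=0xe ⇒ r14
+0x20: d8 80 00 00 ⇒ word 0xd8800000 (big)
  opcode bits[31:27]=0x1b: decr/R
  rd@[26:23]=0x1 ⇒ r1
+0x24: c1 f0 00 00 ⇒ word 0xc1f00000 (big)
  opcode bits[31:27]=0x18: ldr/RR
  rd@[26:23]=0x3 ⇒ r3
  rs@[22:19]=0xe ⇒ r14

inc r5; plus r13, r14; decr r1; ldr r3, r14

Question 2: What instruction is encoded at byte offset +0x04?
plus r15, r10

[04] bf d0 00 00 → 0xbfd00000
  top 5b → 0x17 → plus [RR]
  [26:23] rd=15 = r15
  [22:19] rs=10 = r10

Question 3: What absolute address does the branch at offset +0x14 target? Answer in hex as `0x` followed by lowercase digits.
+0x14: 30 00 00 04 ⇒ word 0x30000004 (big)
  top 5b → 0x6 → b [J]
  imm@[26:0]=0x4 ⇒ $4
  target = base 0x1dec + off 0x14 + 4 + imm 4 = 0x1e08

0x1e08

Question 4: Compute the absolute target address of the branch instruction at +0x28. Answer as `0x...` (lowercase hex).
@+28  big-endian(37 ff ff f0) = 0x37fffff0
  opcode bits[31:27]=0x6: b/J
  imm@[26:0]=0x7fffff0 (s27→-16) ⇒ $-16
  target = base 0x1dec + off 0x28 + 4 + imm -16 = 0x1e08

0x1e08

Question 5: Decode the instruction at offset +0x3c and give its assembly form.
ldr r3, r10

+0x3c: c1 d0 00 00 ⇒ word 0xc1d00000 (big)
  op=0xc1d00000>>27=0x18 ⇒ ldr (RR)
  rd@[26:23]=0x3 ⇒ r3
  rs@[22:19]=0xa ⇒ r10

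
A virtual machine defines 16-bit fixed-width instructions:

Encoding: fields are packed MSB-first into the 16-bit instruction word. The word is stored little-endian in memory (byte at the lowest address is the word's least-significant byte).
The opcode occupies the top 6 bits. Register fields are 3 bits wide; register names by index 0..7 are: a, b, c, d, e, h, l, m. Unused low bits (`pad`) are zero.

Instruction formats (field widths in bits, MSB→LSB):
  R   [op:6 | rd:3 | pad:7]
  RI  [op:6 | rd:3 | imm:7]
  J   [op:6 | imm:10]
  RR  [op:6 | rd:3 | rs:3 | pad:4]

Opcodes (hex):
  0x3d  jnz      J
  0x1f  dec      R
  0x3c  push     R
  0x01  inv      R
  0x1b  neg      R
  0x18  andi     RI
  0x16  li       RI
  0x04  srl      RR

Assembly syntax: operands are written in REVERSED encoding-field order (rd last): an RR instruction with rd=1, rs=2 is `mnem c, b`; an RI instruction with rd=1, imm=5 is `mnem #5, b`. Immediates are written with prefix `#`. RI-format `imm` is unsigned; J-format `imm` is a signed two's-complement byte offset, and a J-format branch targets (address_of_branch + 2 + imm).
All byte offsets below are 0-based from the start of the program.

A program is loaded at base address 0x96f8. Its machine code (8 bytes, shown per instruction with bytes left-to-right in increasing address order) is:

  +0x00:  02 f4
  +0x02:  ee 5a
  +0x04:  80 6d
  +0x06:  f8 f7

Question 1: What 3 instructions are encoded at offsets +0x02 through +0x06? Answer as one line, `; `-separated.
li #110, h; neg d; jnz #-8

+0x02: ee 5a ⇒ word 0x5aee (little)
  op=0x5aee>>10=0x16 ⇒ li (RI)
  [9:7] rd=5 = h
  [6:0] imm=110 = #110
+0x04: 80 6d ⇒ word 0x6d80 (little)
  op=0x6d80>>10=0x1b ⇒ neg (R)
  [9:7] rd=3 = d
+0x06: f8 f7 ⇒ word 0xf7f8 (little)
  op=0xf7f8>>10=0x3d ⇒ jnz (J)
  [9:0] imm=1016 (s10→-8) = #-8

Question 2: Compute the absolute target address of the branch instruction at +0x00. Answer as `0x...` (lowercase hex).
[00] 02 f4 → 0xf402
  top 6b → 0x3d → jnz [J]
  imm@[9:0]=0x2 ⇒ #2
  target = base 0x96f8 + off 0x00 + 2 + imm 2 = 0x96fc

0x96fc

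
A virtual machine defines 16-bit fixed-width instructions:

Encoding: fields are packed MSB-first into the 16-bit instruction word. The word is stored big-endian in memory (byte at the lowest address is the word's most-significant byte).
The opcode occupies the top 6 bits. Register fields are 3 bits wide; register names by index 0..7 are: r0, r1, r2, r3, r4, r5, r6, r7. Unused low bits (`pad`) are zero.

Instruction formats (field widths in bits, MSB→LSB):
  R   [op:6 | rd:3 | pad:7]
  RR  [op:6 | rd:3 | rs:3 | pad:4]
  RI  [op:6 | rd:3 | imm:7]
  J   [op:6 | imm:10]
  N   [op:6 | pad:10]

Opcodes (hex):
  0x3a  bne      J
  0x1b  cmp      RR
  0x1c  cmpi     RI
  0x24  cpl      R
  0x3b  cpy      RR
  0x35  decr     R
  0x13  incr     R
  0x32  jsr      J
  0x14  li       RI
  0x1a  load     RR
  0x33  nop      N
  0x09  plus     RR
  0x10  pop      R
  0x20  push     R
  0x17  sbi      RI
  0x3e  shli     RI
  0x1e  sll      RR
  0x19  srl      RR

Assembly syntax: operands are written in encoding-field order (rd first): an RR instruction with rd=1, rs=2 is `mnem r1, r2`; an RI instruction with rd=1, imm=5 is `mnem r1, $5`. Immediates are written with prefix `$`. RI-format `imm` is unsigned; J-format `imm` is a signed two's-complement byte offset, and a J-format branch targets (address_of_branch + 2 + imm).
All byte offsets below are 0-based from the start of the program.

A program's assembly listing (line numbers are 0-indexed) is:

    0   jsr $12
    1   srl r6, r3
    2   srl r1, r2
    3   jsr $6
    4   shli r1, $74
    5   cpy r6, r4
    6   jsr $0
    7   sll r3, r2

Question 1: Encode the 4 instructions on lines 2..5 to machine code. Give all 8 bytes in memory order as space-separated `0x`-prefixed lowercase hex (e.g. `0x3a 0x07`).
2. srl fields op=0x19:6|rd=1:3|rs=2:3|pad=0:4 → word 64a0h → 64 a0
3. jsr fields op=0x32:6|imm=6:10 → word c806h → c8 06
4. shli fields op=0x3e:6|rd=1:3|imm=74:7 → word f8cah → f8 ca
5. cpy fields op=0x3b:6|rd=6:3|rs=4:3|pad=0:4 → word ef40h → ef 40

0x64 0xa0 0xc8 0x06 0xf8 0xca 0xef 0x40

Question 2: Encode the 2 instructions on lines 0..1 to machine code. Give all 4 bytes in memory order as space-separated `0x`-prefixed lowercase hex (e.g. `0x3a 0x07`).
0xc8 0x0c 0x67 0x30

L0: jsr op=0x32:6|imm=12:10 ⇒ 0xc80c ⇒ big c8 0c
L1: srl op=0x19:6|rd=6:3|rs=3:3|pad=0:4 ⇒ 0x6730 ⇒ big 67 30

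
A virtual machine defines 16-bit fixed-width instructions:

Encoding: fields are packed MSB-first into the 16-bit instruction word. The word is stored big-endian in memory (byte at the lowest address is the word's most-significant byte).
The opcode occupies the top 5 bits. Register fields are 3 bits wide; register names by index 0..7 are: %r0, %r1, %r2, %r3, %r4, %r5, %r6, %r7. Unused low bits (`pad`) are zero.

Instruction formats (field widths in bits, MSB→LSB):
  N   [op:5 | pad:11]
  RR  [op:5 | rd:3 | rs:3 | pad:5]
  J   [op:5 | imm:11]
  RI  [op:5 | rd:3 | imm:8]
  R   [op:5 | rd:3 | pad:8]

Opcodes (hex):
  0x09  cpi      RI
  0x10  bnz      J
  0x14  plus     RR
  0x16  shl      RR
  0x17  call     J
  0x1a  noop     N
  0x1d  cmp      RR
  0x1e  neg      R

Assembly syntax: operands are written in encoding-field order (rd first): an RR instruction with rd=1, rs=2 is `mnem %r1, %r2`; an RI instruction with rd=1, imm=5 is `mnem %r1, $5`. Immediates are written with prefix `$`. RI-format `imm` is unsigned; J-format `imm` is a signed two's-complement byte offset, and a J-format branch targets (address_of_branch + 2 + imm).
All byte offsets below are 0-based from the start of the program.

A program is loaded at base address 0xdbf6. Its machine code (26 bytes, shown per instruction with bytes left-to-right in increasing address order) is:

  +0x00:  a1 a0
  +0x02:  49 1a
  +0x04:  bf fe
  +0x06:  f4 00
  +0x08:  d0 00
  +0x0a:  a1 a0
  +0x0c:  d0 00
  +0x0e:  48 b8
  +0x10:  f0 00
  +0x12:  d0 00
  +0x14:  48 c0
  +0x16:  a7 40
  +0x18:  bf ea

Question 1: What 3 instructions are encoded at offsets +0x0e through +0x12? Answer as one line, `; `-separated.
cpi %r0, $184; neg %r0; noop

[0e] 48 b8 → 0x48b8
  opcode bits[15:11]=0x9: cpi/RI
  rd@[10:8]=0x0 ⇒ %r0
  imm@[7:0]=0xb8 ⇒ $184
[10] f0 00 → 0xf000
  opcode bits[15:11]=0x1e: neg/R
  rd@[10:8]=0x0 ⇒ %r0
[12] d0 00 → 0xd000
  opcode bits[15:11]=0x1a: noop/N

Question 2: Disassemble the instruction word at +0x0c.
@+0c  big-endian(d0 00) = 0xd000
  top 5b → 0x1a → noop [N]

noop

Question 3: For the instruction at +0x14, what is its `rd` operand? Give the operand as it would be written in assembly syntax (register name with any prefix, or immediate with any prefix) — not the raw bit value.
@+14  big-endian(48 c0) = 0x48c0
  op=0x48c0>>11=0x9 ⇒ cpi (RI)
  rd: (w>>8)&0x7=0x0 → %r0
  imm: (w>>0)&0xff=0xc0 → $192

%r0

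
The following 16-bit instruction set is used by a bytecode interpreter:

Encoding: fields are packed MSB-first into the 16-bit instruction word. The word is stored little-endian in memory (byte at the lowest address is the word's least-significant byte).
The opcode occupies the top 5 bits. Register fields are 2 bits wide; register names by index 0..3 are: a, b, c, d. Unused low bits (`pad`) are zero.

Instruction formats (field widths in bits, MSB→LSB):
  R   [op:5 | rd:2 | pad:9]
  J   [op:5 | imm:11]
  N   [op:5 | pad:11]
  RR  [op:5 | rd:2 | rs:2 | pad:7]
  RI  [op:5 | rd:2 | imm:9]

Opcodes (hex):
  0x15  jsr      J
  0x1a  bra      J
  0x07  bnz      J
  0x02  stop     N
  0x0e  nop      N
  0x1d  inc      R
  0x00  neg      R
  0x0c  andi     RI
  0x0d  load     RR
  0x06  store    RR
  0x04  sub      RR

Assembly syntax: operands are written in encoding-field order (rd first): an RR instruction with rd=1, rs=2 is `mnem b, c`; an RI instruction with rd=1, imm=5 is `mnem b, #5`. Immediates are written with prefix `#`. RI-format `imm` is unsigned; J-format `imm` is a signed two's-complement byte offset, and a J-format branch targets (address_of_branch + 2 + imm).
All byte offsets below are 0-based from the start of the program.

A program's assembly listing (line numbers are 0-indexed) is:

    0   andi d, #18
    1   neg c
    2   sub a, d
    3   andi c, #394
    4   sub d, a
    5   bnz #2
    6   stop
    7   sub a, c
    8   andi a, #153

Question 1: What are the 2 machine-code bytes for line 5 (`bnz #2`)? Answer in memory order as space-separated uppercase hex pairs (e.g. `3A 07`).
line 5 (bnz): pack op=0x7:5|imm=2:11 = 0x3802; little→ 02 38

02 38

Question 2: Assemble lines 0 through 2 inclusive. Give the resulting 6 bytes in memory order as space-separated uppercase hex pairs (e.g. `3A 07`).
12 66 00 04 80 21

line 0 (andi): pack op=0xc:5|rd=3:2|imm=18:9 = 0x6612; little→ 12 66
line 1 (neg): pack op=0x0:5|rd=2:2|pad=0:9 = 0x0400; little→ 00 04
line 2 (sub): pack op=0x4:5|rd=0:2|rs=3:2|pad=0:7 = 0x2180; little→ 80 21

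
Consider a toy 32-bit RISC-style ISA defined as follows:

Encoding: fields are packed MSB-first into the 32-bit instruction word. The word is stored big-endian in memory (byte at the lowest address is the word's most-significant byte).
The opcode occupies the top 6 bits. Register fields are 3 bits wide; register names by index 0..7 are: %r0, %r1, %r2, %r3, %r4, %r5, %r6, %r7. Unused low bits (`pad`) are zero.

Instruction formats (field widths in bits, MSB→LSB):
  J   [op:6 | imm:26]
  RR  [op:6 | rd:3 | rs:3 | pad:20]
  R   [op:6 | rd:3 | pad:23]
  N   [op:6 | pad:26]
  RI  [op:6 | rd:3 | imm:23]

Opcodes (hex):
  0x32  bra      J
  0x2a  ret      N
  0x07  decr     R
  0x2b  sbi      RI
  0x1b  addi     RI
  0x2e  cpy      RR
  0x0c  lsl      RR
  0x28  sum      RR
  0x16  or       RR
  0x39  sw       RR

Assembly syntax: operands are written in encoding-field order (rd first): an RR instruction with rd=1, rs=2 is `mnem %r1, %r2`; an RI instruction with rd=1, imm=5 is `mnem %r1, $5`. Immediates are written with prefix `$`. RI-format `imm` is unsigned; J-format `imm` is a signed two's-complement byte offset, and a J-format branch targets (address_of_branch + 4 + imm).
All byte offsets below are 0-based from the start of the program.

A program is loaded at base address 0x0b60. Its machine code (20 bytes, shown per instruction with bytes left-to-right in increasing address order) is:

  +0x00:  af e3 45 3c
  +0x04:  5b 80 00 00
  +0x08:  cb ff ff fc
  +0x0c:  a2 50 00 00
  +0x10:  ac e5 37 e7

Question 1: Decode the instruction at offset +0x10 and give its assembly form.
+0x10: ac e5 37 e7 ⇒ word 0xace537e7 (big)
  op=0xace537e7>>26=0x2b ⇒ sbi (RI)
  rd: (w>>23)&0x7=0x1 → %r1
  imm: (w>>0)&0x7fffff=0x6537e7 → $6633447

sbi %r1, $6633447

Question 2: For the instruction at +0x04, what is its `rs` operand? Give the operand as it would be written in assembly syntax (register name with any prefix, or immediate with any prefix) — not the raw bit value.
[04] 5b 80 00 00 → 0x5b800000
  op=0x5b800000>>26=0x16 ⇒ or (RR)
  rd: (w>>23)&0x7=0x7 → %r7
  rs: (w>>20)&0x7=0x0 → %r0

%r0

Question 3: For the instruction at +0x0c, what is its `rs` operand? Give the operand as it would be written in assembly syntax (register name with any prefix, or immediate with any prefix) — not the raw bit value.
@+0c  big-endian(a2 50 00 00) = 0xa2500000
  opcode bits[31:26]=0x28: sum/RR
  rd@[25:23]=0x4 ⇒ %r4
  rs@[22:20]=0x5 ⇒ %r5

%r5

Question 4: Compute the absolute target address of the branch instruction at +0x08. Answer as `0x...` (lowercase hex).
0x0b68

@+08  big-endian(cb ff ff fc) = 0xcbfffffc
  opcode bits[31:26]=0x32: bra/J
  imm@[25:0]=0x3fffffc (s26→-4) ⇒ $-4
  target = base 0x0b60 + off 0x08 + 4 + imm -4 = 0x0b68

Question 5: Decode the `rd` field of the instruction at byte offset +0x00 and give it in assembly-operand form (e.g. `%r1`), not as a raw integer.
+0x00: af e3 45 3c ⇒ word 0xafe3453c (big)
  op=0xafe3453c>>26=0x2b ⇒ sbi (RI)
  rd: (w>>23)&0x7=0x7 → %r7
  imm: (w>>0)&0x7fffff=0x63453c → $6505788

%r7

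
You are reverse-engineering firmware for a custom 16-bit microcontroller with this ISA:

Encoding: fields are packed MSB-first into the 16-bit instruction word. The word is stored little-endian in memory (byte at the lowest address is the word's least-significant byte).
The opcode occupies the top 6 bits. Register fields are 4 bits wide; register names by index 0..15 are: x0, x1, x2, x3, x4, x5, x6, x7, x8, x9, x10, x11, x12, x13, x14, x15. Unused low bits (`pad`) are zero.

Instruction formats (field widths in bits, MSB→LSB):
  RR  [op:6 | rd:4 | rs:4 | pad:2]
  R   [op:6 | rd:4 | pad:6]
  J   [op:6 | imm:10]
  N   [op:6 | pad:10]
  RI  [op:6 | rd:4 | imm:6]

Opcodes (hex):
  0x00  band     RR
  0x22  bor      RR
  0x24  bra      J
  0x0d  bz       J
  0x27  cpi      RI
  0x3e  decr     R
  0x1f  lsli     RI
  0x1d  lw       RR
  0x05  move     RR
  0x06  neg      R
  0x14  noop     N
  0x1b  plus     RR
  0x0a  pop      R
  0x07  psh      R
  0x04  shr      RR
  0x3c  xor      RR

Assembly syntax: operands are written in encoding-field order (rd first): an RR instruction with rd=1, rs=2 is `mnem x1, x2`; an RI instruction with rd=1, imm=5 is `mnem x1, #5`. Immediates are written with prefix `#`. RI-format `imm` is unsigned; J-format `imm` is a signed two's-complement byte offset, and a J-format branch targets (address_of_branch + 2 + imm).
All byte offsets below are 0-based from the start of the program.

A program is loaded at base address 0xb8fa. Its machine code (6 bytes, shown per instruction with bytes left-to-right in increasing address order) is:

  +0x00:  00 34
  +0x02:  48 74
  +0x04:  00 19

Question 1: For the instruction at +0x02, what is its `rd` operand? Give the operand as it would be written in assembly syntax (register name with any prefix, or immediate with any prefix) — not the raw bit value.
+0x02: 48 74 ⇒ word 0x7448 (little)
  op=0x7448>>10=0x1d ⇒ lw (RR)
  rd: (w>>6)&0xf=0x1 → x1
  rs: (w>>2)&0xf=0x2 → x2

x1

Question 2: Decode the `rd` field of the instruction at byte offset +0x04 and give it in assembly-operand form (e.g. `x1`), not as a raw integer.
x4

off 0x04: read 00 19 as little → 0x1900
  op=0x1900>>10=0x6 ⇒ neg (R)
  [9:6] rd=4 = x4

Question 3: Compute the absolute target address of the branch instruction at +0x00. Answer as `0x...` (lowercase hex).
0xb8fc

[00] 00 34 → 0x3400
  top 6b → 0xd → bz [J]
  imm: (w>>0)&0x3ff=0x0 → #0
  target = base 0xb8fa + off 0x00 + 2 + imm 0 = 0xb8fc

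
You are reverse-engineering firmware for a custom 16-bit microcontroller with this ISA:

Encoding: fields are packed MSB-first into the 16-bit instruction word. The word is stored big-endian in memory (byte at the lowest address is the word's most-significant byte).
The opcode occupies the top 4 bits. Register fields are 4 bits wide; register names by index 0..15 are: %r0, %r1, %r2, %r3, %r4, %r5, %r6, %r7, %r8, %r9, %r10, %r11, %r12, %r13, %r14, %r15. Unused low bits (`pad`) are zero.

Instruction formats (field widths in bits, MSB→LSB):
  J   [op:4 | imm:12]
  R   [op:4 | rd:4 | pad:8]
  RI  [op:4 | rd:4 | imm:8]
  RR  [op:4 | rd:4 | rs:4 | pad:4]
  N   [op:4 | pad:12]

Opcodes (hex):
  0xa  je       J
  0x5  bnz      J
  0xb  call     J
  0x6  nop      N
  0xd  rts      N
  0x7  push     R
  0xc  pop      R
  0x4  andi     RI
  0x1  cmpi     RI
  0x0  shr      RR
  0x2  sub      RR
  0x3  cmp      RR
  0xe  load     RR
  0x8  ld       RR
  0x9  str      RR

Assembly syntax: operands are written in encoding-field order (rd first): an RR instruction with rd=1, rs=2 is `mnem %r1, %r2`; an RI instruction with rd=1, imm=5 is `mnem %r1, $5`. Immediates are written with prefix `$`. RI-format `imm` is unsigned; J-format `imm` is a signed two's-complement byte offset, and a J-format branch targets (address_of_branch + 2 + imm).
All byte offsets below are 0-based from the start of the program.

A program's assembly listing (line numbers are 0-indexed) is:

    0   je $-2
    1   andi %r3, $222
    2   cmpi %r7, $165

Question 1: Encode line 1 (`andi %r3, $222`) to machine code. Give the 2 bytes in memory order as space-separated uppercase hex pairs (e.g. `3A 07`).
43 DE

L1: andi op=0x4:4|rd=3:4|imm=222:8 ⇒ 0x43de ⇒ big 43 de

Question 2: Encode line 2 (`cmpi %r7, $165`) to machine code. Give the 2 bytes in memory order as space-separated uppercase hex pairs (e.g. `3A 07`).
line 2 (cmpi): pack op=0x1:4|rd=7:4|imm=165:8 = 0x17a5; big→ 17 a5

17 A5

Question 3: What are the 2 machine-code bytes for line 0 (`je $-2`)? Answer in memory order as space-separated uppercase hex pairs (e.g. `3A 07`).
AF FE

L0: je op=0xa:4|imm=-2:12 ⇒ 0xaffe ⇒ big af fe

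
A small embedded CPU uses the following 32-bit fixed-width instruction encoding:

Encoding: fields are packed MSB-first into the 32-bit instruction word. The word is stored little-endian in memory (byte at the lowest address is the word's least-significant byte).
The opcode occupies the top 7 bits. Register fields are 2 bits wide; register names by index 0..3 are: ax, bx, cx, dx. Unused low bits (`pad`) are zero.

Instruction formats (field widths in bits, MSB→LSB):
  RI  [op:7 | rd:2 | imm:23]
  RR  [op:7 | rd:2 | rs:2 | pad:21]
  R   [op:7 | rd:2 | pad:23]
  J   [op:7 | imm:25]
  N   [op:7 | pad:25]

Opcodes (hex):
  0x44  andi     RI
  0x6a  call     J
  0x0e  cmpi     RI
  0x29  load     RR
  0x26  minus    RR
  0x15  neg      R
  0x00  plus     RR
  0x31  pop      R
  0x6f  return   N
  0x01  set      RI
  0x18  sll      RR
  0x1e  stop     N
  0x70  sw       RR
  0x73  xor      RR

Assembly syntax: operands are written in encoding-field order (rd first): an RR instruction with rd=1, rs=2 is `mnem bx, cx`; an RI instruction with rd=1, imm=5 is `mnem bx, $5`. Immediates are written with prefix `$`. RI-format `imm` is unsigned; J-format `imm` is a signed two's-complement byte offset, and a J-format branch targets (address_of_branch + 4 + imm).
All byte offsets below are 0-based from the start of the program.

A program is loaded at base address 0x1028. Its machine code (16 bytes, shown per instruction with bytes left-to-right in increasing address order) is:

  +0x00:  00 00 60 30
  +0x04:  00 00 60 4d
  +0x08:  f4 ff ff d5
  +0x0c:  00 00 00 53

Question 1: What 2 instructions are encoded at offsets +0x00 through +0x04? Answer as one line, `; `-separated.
@+00  little-endian(00 00 60 30) = 0x30600000
  top 7b → 0x18 → sll [RR]
  rd: (w>>23)&0x3=0x0 → ax
  rs: (w>>21)&0x3=0x3 → dx
@+04  little-endian(00 00 60 4d) = 0x4d600000
  top 7b → 0x26 → minus [RR]
  rd: (w>>23)&0x3=0x2 → cx
  rs: (w>>21)&0x3=0x3 → dx

sll ax, dx; minus cx, dx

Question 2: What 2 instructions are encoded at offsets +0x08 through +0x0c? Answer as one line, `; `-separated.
@+08  little-endian(f4 ff ff d5) = 0xd5fffff4
  top 7b → 0x6a → call [J]
  imm: (w>>0)&0x1ffffff=0x1fffff4 (s25→-12) → $-12
@+0c  little-endian(00 00 00 53) = 0x53000000
  top 7b → 0x29 → load [RR]
  rd: (w>>23)&0x3=0x2 → cx
  rs: (w>>21)&0x3=0x0 → ax

call $-12; load cx, ax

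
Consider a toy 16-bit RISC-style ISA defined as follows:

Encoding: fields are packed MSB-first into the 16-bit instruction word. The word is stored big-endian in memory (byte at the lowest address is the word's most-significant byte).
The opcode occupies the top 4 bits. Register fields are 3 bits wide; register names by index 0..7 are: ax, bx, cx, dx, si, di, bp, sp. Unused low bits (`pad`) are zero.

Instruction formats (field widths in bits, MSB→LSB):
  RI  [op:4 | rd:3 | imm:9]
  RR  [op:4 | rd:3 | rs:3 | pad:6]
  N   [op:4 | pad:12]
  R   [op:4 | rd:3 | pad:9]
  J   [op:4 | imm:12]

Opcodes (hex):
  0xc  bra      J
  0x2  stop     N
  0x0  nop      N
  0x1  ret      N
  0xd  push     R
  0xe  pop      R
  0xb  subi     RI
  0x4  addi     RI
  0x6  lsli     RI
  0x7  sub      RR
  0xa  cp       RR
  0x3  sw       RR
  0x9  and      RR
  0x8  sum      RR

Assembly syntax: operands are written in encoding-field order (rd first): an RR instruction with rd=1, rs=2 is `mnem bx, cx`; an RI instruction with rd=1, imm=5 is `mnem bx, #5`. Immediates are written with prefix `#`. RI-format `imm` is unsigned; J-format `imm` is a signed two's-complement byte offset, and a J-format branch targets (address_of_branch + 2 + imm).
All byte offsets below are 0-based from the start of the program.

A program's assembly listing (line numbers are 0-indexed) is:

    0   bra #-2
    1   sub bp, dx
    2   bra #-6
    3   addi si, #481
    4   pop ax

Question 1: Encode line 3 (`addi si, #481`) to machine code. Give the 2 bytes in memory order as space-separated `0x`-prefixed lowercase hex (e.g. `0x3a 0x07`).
0x49 0xe1

3. addi fields op=0x4:4|rd=4:3|imm=481:9 → word 49e1h → 49 e1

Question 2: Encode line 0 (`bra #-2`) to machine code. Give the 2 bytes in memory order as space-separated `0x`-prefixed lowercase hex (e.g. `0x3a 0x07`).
0xcf 0xfe

line 0 (bra): pack op=0xc:4|imm=-2:12 = 0xcffe; big→ cf fe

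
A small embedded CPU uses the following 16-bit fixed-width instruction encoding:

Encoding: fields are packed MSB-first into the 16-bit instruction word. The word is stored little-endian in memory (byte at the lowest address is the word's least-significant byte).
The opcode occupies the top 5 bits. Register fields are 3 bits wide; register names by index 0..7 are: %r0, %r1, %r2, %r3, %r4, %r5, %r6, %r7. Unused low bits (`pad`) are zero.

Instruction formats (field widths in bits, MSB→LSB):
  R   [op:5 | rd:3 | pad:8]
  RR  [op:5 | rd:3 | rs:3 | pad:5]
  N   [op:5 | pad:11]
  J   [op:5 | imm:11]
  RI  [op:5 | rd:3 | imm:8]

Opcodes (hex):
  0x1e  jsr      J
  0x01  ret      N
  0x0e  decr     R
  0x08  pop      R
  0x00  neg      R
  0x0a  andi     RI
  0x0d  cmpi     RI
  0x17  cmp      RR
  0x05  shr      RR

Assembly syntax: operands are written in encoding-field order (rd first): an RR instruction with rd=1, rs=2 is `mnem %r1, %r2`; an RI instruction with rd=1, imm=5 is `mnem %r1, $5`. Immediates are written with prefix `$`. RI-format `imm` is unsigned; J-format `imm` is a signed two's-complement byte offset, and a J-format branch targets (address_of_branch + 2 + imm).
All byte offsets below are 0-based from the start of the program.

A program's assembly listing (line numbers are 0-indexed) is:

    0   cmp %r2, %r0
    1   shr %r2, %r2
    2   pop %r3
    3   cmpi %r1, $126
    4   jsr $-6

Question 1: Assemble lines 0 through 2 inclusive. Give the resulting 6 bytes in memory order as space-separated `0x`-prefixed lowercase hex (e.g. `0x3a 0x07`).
L0: cmp op=0x17:5|rd=2:3|rs=0:3|pad=0:5 ⇒ 0xba00 ⇒ little 00 ba
L1: shr op=0x5:5|rd=2:3|rs=2:3|pad=0:5 ⇒ 0x2a40 ⇒ little 40 2a
L2: pop op=0x8:5|rd=3:3|pad=0:8 ⇒ 0x4300 ⇒ little 00 43

0x00 0xba 0x40 0x2a 0x00 0x43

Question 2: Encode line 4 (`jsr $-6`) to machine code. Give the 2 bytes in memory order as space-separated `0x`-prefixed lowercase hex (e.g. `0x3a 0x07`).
4. jsr fields op=0x1e:5|imm=-6:11 → word f7fah → fa f7

0xfa 0xf7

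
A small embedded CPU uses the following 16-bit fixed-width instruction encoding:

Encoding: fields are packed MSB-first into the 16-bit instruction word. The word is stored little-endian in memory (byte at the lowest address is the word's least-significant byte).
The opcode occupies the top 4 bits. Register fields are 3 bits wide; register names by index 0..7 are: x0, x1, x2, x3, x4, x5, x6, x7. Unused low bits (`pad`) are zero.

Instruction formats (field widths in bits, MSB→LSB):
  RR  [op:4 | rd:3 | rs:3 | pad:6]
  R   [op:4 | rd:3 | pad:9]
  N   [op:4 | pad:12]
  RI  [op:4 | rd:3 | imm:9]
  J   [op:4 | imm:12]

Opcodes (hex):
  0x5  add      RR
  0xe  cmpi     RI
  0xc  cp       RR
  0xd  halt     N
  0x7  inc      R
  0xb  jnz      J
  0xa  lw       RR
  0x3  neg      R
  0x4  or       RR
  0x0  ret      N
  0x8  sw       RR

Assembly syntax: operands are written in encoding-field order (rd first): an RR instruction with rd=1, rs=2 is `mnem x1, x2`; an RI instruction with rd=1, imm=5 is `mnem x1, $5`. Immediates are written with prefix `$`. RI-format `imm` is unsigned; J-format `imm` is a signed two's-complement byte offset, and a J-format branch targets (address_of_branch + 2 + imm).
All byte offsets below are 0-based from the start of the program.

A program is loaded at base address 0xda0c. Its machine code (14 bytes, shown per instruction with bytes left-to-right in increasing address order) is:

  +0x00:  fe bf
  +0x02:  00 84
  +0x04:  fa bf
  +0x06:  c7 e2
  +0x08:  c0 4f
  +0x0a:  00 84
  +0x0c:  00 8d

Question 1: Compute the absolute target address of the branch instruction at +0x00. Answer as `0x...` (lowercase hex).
+0x00: fe bf ⇒ word 0xbffe (little)
  op=0xbffe>>12=0xb ⇒ jnz (J)
  imm@[11:0]=0xffe (s12→-2) ⇒ $-2
  target = base 0xda0c + off 0x00 + 2 + imm -2 = 0xda0c

0xda0c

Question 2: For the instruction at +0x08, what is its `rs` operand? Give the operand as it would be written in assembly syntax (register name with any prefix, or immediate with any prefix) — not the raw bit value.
x7

off 0x08: read c0 4f as little → 0x4fc0
  op=0x4fc0>>12=0x4 ⇒ or (RR)
  [11:9] rd=7 = x7
  [8:6] rs=7 = x7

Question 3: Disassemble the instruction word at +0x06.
cmpi x1, $199

[06] c7 e2 → 0xe2c7
  op=0xe2c7>>12=0xe ⇒ cmpi (RI)
  [11:9] rd=1 = x1
  [8:0] imm=199 = $199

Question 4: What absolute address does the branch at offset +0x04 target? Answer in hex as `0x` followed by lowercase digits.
off 0x04: read fa bf as little → 0xbffa
  opcode bits[15:12]=0xb: jnz/J
  imm@[11:0]=0xffa (s12→-6) ⇒ $-6
  target = base 0xda0c + off 0x04 + 2 + imm -6 = 0xda0c

0xda0c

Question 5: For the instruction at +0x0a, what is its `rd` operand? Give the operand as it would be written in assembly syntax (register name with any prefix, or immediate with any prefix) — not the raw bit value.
x2

+0x0a: 00 84 ⇒ word 0x8400 (little)
  opcode bits[15:12]=0x8: sw/RR
  rd: (w>>9)&0x7=0x2 → x2
  rs: (w>>6)&0x7=0x0 → x0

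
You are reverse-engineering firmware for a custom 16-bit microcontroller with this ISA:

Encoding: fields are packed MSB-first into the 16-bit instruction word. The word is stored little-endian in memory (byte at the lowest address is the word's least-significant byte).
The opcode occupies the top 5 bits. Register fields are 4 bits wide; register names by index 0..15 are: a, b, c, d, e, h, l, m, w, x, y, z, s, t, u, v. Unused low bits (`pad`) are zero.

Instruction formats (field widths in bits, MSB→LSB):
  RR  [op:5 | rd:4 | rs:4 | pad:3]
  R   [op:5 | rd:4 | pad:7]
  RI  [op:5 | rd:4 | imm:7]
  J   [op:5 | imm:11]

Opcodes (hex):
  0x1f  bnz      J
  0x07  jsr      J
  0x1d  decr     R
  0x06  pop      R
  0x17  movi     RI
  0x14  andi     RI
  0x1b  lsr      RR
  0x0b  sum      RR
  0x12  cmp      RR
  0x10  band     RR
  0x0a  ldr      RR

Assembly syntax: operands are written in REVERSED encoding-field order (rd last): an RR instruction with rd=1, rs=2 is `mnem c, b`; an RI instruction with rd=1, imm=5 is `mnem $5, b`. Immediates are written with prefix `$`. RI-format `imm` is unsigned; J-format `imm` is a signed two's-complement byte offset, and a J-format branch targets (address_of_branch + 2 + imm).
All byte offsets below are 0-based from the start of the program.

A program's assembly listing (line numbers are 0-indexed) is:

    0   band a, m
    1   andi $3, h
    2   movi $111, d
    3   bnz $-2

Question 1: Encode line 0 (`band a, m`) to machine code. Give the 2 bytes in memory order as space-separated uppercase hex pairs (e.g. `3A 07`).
L0: band op=0x10:5|rd=7:4|rs=0:4|pad=0:3 ⇒ 0x8380 ⇒ little 80 83

80 83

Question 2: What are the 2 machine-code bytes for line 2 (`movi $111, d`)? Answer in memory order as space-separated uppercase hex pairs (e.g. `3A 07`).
L2: movi op=0x17:5|rd=3:4|imm=111:7 ⇒ 0xb9ef ⇒ little ef b9

EF B9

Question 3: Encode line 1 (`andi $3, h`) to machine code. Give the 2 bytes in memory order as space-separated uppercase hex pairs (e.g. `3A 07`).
83 A2

1. andi fields op=0x14:5|rd=5:4|imm=3:7 → word a283h → 83 a2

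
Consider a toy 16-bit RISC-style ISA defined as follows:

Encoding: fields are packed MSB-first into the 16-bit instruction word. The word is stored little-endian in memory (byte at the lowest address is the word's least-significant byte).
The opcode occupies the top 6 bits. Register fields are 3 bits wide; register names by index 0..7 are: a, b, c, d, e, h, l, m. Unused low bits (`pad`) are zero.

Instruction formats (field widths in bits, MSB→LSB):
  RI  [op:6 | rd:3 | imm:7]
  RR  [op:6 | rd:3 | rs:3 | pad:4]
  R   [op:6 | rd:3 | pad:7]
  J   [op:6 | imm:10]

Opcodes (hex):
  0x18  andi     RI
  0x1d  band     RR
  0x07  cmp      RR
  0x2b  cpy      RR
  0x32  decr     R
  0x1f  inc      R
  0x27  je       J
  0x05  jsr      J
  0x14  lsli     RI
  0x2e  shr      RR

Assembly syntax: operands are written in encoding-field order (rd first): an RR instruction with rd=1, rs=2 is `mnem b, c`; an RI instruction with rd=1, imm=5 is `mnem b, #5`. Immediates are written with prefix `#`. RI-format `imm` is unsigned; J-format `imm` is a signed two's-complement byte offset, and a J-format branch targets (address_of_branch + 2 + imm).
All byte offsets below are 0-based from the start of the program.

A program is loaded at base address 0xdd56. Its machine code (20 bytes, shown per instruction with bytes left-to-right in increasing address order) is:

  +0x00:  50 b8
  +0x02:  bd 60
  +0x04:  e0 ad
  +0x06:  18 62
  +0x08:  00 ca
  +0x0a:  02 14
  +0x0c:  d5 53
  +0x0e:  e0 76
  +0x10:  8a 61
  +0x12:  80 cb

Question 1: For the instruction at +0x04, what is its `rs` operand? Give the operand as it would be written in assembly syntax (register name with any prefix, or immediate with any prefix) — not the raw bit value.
off 0x04: read e0 ad as little → 0xade0
  top 6b → 0x2b → cpy [RR]
  rd: (w>>7)&0x7=0x3 → d
  rs: (w>>4)&0x7=0x6 → l

l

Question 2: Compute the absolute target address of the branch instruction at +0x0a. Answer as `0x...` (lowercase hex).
0xdd64

@+0a  little-endian(02 14) = 0x1402
  top 6b → 0x5 → jsr [J]
  [9:0] imm=2 = #2
  target = base 0xdd56 + off 0x0a + 2 + imm 2 = 0xdd64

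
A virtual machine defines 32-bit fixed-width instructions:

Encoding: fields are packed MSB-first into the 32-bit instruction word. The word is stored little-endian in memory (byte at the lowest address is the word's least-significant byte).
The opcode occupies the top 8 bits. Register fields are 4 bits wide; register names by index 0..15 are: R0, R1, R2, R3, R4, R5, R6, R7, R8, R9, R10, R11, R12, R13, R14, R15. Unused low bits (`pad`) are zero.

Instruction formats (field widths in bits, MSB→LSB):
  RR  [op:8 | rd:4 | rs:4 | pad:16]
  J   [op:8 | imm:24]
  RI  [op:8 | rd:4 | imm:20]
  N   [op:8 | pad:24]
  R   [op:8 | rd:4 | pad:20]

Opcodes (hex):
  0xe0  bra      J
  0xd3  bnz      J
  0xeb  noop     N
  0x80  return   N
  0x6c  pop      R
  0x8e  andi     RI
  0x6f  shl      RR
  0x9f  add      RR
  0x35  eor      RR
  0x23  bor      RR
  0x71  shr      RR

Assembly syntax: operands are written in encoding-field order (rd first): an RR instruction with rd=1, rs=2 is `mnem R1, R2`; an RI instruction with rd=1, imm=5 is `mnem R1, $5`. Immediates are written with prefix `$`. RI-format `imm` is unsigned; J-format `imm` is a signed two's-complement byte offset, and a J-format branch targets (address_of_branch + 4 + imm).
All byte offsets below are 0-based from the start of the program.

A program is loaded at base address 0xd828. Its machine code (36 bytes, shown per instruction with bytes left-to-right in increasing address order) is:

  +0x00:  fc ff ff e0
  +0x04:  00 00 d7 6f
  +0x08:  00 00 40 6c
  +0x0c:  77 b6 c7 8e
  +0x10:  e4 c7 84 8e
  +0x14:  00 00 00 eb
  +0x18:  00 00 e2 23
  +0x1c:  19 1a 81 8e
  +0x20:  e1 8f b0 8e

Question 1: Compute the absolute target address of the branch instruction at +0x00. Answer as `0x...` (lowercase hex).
off 0x00: read fc ff ff e0 as little → 0xe0fffffc
  top 8b → 0xe0 → bra [J]
  imm@[23:0]=0xfffffc (s24→-4) ⇒ $-4
  target = base 0xd828 + off 0x00 + 4 + imm -4 = 0xd828

0xd828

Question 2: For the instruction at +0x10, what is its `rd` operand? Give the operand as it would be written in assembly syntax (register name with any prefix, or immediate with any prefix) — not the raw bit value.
off 0x10: read e4 c7 84 8e as little → 0x8e84c7e4
  opcode bits[31:24]=0x8e: andi/RI
  [23:20] rd=8 = R8
  [19:0] imm=313316 = $313316

R8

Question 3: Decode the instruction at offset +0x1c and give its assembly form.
andi R8, $72217

[1c] 19 1a 81 8e → 0x8e811a19
  op=0x8e811a19>>24=0x8e ⇒ andi (RI)
  rd: (w>>20)&0xf=0x8 → R8
  imm: (w>>0)&0xfffff=0x11a19 → $72217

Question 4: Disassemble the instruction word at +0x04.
shl R13, R7

@+04  little-endian(00 00 d7 6f) = 0x6fd70000
  op=0x6fd70000>>24=0x6f ⇒ shl (RR)
  rd@[23:20]=0xd ⇒ R13
  rs@[19:16]=0x7 ⇒ R7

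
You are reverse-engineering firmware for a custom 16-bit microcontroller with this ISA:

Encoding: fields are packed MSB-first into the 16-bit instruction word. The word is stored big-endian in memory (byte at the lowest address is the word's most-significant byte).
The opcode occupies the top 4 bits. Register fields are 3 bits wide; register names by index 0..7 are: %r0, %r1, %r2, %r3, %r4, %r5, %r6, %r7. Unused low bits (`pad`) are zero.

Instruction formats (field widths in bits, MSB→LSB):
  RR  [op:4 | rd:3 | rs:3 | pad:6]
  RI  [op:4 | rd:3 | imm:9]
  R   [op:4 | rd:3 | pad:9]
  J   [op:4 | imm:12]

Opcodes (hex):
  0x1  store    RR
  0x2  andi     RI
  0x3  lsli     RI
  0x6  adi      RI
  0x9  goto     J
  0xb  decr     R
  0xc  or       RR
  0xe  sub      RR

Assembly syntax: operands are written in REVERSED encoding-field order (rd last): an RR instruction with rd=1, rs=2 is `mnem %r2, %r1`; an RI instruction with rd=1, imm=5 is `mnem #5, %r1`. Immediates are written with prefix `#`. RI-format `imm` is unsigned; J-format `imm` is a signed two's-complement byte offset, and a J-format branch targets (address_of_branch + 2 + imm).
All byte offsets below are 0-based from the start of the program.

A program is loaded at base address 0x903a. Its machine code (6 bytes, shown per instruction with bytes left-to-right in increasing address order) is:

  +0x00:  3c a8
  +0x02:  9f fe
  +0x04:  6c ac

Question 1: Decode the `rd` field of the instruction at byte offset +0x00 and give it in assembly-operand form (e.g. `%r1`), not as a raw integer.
@+00  big-endian(3c a8) = 0x3ca8
  op=0x3ca8>>12=0x3 ⇒ lsli (RI)
  rd@[11:9]=0x6 ⇒ %r6
  imm@[8:0]=0xa8 ⇒ #168

%r6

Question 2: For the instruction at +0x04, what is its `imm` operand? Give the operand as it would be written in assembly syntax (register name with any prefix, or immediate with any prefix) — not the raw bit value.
#172

@+04  big-endian(6c ac) = 0x6cac
  opcode bits[15:12]=0x6: adi/RI
  rd@[11:9]=0x6 ⇒ %r6
  imm@[8:0]=0xac ⇒ #172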